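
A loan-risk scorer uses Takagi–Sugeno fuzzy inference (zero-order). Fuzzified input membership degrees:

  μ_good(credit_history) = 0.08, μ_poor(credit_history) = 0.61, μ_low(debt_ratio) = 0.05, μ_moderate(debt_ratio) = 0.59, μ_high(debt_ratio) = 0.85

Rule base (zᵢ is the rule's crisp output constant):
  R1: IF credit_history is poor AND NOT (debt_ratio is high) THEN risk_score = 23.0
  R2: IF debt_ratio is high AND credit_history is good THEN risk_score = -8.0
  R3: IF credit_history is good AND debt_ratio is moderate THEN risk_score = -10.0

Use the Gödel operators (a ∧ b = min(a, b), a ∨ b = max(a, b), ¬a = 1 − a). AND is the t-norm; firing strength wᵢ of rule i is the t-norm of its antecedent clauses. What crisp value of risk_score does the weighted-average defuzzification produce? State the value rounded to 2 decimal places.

R1 (z=23.0): poor=0.61, ¬high=1−0.85=0.15; AND[min(a, b)] → w = 0.15
R2 (z=-8.0): high=0.85, good=0.08; AND[min(a, b)] → w = 0.08
R3 (z=-10.0): good=0.08, moderate=0.59; AND[min(a, b)] → w = 0.08
Weighted average = (0.15·23.0 + 0.08·-8.0 + 0.08·-10.0) / (0.15 + 0.08 + 0.08)
  = 2.0100 / 0.3100 = 6.48

6.48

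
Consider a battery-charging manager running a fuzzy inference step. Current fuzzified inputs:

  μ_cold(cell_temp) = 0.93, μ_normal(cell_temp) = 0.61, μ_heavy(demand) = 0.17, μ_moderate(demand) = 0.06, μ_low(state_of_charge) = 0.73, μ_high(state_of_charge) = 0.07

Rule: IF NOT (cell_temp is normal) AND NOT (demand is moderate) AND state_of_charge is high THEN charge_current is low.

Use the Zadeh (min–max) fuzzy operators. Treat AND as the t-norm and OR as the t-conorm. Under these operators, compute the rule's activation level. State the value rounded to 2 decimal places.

firing strength: ¬normal=1−0.61=0.39, ¬moderate=1−0.06=0.94, high=0.07; AND[min(a, b)] → w = 0.07

0.07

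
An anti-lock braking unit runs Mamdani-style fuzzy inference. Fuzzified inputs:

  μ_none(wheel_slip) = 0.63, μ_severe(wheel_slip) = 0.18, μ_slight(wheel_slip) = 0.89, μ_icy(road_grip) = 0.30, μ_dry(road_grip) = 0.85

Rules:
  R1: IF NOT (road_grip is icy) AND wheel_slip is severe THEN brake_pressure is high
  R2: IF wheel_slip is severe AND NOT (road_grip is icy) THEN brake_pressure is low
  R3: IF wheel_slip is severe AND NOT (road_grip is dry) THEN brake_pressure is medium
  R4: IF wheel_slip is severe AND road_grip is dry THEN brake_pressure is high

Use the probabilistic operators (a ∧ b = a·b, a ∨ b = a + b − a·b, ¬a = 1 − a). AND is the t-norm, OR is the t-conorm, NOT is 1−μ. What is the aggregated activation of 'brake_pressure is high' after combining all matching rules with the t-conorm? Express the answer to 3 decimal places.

R1: ¬icy=1−0.30=0.70, severe=0.18; AND[a·b] → w = 0.1260
R2: severe=0.18, ¬icy=1−0.30=0.70; AND[a·b] → w = 0.1260
R3: severe=0.18, ¬dry=1−0.85=0.15; AND[a·b] → w = 0.0270
R4: severe=0.18, dry=0.85; AND[a·b] → w = 0.1530
Rules with consequent 'high': {R1, R4} → strengths 0.1260, 0.1530
Aggregate via t-conorm [a + b − a·b]: 0.2597

0.260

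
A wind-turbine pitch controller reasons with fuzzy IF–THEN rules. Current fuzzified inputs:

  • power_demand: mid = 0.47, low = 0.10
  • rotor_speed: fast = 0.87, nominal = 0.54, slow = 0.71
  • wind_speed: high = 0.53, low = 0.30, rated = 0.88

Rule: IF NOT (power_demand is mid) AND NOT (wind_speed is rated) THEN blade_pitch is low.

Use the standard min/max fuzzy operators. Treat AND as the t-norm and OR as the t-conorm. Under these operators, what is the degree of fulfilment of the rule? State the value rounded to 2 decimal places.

firing strength: ¬mid=1−0.47=0.53, ¬rated=1−0.88=0.12; AND[min(a, b)] → w = 0.12

0.12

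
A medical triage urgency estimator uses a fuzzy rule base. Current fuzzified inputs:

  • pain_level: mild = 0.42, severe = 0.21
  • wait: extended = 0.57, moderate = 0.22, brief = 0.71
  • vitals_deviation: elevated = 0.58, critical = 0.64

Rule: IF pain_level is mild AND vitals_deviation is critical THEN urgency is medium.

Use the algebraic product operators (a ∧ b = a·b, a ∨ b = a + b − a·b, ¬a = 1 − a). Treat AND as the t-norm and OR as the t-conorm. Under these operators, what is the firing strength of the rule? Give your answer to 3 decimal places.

0.269

firing strength: mild=0.42, critical=0.64; AND[a·b] → w = 0.2688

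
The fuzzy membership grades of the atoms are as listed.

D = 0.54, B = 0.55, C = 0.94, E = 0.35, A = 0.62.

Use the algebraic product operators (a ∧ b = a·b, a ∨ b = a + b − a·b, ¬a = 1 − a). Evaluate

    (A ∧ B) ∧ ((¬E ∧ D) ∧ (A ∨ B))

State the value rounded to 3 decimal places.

A ∧ B = a·b on (0.6200, 0.5500) = 0.3410
¬E = 1 − 0.3500 = 0.6500
¬E ∧ D = a·b on (0.6500, 0.5400) = 0.3510
A ∨ B = a + b − a·b on (0.6200, 0.5500) = 0.8290
(¬E ∧ D) ∧ (A ∨ B) = a·b on (0.3510, 0.8290) = 0.2910
(A ∧ B) ∧ ((¬E ∧ D) ∧ (A ∨ B)) = a·b on (0.3410, 0.2910) = 0.0992

0.099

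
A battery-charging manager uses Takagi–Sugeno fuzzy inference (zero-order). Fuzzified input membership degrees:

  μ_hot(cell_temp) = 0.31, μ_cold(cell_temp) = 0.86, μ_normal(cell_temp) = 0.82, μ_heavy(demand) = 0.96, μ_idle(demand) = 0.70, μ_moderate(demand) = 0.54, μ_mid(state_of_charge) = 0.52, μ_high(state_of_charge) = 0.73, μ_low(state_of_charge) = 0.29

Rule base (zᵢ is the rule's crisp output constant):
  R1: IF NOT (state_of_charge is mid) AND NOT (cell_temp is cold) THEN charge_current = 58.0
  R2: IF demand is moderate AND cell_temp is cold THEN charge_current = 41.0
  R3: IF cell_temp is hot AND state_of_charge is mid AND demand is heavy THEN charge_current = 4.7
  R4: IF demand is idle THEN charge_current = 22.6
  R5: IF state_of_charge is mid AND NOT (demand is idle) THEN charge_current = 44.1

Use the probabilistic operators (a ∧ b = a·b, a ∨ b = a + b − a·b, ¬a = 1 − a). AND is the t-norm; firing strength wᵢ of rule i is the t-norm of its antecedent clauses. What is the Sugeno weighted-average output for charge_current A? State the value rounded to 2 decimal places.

30.06

R1 (z=58.0): ¬mid=1−0.52=0.48, ¬cold=1−0.86=0.14; AND[a·b] → w = 0.0672
R2 (z=41.0): moderate=0.54, cold=0.86; AND[a·b] → w = 0.4644
R3 (z=4.7): hot=0.31, mid=0.52, heavy=0.96; AND[a·b] → w = 0.1548
R4 (z=22.6): idle=0.70 → w = 0.7000
R5 (z=44.1): mid=0.52, ¬idle=1−0.70=0.30; AND[a·b] → w = 0.1560
Weighted average = (0.0672·58.0 + 0.4644·41.0 + 0.1548·4.7 + 0.7000·22.6 + 0.1560·44.1) / (0.0672 + 0.4644 + 0.1548 + 0.7000 + 0.1560)
  = 46.3649 / 1.5424 = 30.06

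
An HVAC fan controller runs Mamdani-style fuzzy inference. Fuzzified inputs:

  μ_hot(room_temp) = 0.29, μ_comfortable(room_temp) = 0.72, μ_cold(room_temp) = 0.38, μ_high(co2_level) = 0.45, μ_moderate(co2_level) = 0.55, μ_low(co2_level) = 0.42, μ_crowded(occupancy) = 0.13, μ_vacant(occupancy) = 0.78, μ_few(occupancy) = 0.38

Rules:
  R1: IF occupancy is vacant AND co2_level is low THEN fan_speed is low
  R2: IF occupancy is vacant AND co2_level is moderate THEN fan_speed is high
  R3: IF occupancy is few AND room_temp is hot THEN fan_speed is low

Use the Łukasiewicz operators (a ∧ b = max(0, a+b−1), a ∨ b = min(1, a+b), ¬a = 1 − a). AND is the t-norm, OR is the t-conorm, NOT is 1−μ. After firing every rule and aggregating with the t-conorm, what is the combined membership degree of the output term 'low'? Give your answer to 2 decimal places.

R1: vacant=0.78, low=0.42; AND[max(0, a+b−1)] → w = 0.20
R2: vacant=0.78, moderate=0.55; AND[max(0, a+b−1)] → w = 0.33
R3: few=0.38, hot=0.29; AND[max(0, a+b−1)] → w = 0.00
Rules with consequent 'low': {R1, R3} → strengths 0.20, 0.00
Aggregate via t-conorm [min(1, a+b)]: 0.20

0.20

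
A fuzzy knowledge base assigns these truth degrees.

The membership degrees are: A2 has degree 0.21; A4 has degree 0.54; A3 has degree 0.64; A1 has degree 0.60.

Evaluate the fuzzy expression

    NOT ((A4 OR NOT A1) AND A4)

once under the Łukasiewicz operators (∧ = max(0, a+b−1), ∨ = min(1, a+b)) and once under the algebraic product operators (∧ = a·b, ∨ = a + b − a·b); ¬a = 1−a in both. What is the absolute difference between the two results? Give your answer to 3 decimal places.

Under Łukasiewicz:
  NOT A1 = 1 − 0.60 = 0.40
  A4 OR NOT A1 = min(1, a+b) on (0.54, 0.40) = 0.94
  (A4 OR NOT A1) AND A4 = max(0, a+b−1) on (0.94, 0.54) = 0.48
  NOT ((A4 OR NOT A1) AND A4) = 1 − 0.48 = 0.52
  → value = 0.5200
Under algebraic product:
  NOT A1 = 1 − 0.6000 = 0.4000
  A4 OR NOT A1 = a + b − a·b on (0.5400, 0.4000) = 0.7240
  (A4 OR NOT A1) AND A4 = a·b on (0.7240, 0.5400) = 0.3910
  NOT ((A4 OR NOT A1) AND A4) = 1 − 0.3910 = 0.6090
  → value = 0.6090
|0.5200 − 0.6090| = 0.089

0.089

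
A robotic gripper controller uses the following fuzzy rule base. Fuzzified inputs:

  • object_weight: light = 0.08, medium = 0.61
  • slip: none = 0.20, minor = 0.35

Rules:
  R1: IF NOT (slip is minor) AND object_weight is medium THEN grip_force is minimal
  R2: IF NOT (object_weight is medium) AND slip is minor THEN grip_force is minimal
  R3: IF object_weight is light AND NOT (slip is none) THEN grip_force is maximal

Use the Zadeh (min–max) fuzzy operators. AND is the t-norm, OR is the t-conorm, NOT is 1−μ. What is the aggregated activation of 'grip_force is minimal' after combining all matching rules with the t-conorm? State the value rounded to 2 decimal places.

0.61

R1: ¬minor=1−0.35=0.65, medium=0.61; AND[min(a, b)] → w = 0.61
R2: ¬medium=1−0.61=0.39, minor=0.35; AND[min(a, b)] → w = 0.35
R3: light=0.08, ¬none=1−0.20=0.80; AND[min(a, b)] → w = 0.08
Rules with consequent 'minimal': {R1, R2} → strengths 0.61, 0.35
Aggregate via t-conorm [max(a, b)]: 0.61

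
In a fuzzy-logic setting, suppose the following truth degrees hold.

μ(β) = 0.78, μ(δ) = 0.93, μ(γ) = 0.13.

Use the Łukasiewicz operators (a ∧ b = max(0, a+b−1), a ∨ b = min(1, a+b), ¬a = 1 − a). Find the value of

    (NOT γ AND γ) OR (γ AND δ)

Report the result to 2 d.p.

NOT γ = 1 − 0.13 = 0.87
NOT γ AND γ = max(0, a+b−1) on (0.87, 0.13) = 0.00
γ AND δ = max(0, a+b−1) on (0.13, 0.93) = 0.06
(NOT γ AND γ) OR (γ AND δ) = min(1, a+b) on (0.00, 0.06) = 0.06

0.06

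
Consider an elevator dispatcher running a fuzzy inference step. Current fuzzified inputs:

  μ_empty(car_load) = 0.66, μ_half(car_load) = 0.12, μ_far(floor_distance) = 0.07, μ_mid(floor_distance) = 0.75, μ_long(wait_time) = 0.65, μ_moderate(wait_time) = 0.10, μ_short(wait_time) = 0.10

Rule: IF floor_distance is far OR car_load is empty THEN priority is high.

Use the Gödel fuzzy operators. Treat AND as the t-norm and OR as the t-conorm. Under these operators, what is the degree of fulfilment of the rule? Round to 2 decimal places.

0.66

firing strength: far=0.07, empty=0.66; OR[max(a, b)] → w = 0.66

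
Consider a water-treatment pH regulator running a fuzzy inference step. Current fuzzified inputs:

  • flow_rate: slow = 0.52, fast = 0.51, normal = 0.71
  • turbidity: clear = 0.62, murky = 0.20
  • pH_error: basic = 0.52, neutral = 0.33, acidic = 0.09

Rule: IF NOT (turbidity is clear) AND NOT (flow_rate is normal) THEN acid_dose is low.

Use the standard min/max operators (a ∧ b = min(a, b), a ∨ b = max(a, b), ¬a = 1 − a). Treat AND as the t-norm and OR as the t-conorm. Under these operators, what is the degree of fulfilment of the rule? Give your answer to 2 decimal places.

0.29

firing strength: ¬clear=1−0.62=0.38, ¬normal=1−0.71=0.29; AND[min(a, b)] → w = 0.29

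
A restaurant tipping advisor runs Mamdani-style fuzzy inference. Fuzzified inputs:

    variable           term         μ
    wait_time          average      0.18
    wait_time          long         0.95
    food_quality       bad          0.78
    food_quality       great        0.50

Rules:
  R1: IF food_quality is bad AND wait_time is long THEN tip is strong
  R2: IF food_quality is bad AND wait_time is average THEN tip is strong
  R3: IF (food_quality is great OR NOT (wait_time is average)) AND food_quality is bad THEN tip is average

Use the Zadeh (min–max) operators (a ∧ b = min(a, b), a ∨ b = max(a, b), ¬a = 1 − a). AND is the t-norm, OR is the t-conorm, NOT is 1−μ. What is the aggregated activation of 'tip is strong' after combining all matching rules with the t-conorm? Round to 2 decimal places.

0.78

R1: bad=0.78, long=0.95; AND[min(a, b)] → w = 0.78
R2: bad=0.78, average=0.18; AND[min(a, b)] → w = 0.18
R3: (great=0.50 OR ¬average=1−0.18=0.82) = 0.82; AND[min(a, b)] with bad=0.78 → w = 0.78
Rules with consequent 'strong': {R1, R2} → strengths 0.78, 0.18
Aggregate via t-conorm [max(a, b)]: 0.78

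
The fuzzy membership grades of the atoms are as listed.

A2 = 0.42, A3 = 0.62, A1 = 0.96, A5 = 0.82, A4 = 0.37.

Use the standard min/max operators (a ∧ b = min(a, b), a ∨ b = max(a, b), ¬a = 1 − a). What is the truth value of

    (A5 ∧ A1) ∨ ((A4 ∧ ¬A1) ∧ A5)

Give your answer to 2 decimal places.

0.82

A5 ∧ A1 = min(a, b) on (0.82, 0.96) = 0.82
¬A1 = 1 − 0.96 = 0.04
A4 ∧ ¬A1 = min(a, b) on (0.37, 0.04) = 0.04
(A4 ∧ ¬A1) ∧ A5 = min(a, b) on (0.04, 0.82) = 0.04
(A5 ∧ A1) ∨ ((A4 ∧ ¬A1) ∧ A5) = max(a, b) on (0.82, 0.04) = 0.82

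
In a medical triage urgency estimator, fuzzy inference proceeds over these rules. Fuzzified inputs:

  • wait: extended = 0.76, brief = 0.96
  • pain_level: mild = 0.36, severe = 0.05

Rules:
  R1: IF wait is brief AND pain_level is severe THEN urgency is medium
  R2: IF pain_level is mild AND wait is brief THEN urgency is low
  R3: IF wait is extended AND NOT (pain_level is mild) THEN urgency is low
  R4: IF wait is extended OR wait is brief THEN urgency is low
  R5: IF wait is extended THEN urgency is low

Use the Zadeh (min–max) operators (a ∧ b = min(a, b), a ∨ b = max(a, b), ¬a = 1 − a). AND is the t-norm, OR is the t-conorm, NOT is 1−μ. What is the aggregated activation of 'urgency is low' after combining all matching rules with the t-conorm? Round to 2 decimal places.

R1: brief=0.96, severe=0.05; AND[min(a, b)] → w = 0.05
R2: mild=0.36, brief=0.96; AND[min(a, b)] → w = 0.36
R3: extended=0.76, ¬mild=1−0.36=0.64; AND[min(a, b)] → w = 0.64
R4: extended=0.76, brief=0.96; OR[max(a, b)] → w = 0.96
R5: extended=0.76 → w = 0.76
Rules with consequent 'low': {R2, R3, R4, R5} → strengths 0.36, 0.64, 0.96, 0.76
Aggregate via t-conorm [max(a, b)]: 0.96

0.96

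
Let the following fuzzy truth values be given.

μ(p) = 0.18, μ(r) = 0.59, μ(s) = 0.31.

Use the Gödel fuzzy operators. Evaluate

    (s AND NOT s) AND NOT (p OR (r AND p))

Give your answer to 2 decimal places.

0.31

NOT s = 1 − 0.31 = 0.69
s AND NOT s = min(a, b) on (0.31, 0.69) = 0.31
r AND p = min(a, b) on (0.59, 0.18) = 0.18
p OR (r AND p) = max(a, b) on (0.18, 0.18) = 0.18
NOT (p OR (r AND p)) = 1 − 0.18 = 0.82
(s AND NOT s) AND NOT (p OR (r AND p)) = min(a, b) on (0.31, 0.82) = 0.31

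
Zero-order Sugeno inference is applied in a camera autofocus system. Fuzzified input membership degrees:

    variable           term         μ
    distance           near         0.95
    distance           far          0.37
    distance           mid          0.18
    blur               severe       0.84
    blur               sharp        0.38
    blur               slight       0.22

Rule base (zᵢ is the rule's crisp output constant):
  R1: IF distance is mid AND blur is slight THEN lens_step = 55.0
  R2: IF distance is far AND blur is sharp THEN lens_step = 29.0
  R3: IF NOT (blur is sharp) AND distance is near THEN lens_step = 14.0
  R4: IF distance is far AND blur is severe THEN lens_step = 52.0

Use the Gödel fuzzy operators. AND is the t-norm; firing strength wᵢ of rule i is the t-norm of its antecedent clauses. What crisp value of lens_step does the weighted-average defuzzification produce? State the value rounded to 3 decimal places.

R1 (z=55.0): mid=0.18, slight=0.22; AND[min(a, b)] → w = 0.18
R2 (z=29.0): far=0.37, sharp=0.38; AND[min(a, b)] → w = 0.37
R3 (z=14.0): ¬sharp=1−0.38=0.62, near=0.95; AND[min(a, b)] → w = 0.62
R4 (z=52.0): far=0.37, severe=0.84; AND[min(a, b)] → w = 0.37
Weighted average = (0.18·55.0 + 0.37·29.0 + 0.62·14.0 + 0.37·52.0) / (0.18 + 0.37 + 0.62 + 0.37)
  = 48.5500 / 1.5400 = 31.526

31.526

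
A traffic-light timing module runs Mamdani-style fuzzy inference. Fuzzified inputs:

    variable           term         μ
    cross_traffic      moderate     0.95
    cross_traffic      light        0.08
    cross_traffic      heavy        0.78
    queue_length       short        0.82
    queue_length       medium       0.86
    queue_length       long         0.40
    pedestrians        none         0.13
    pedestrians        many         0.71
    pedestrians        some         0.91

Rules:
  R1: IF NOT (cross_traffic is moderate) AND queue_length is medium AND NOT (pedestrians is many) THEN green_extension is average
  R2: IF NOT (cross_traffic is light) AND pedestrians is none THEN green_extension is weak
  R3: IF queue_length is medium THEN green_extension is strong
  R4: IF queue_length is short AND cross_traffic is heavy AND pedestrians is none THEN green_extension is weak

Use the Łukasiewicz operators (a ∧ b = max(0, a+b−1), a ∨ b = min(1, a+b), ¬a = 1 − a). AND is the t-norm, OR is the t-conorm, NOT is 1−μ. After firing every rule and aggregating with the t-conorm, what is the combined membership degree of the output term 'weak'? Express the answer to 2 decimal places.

R1: ¬moderate=1−0.95=0.05, medium=0.86, ¬many=1−0.71=0.29; AND[max(0, a+b−1)] → w = 0.00
R2: ¬light=1−0.08=0.92, none=0.13; AND[max(0, a+b−1)] → w = 0.05
R3: medium=0.86 → w = 0.86
R4: short=0.82, heavy=0.78, none=0.13; AND[max(0, a+b−1)] → w = 0.00
Rules with consequent 'weak': {R2, R4} → strengths 0.05, 0.00
Aggregate via t-conorm [min(1, a+b)]: 0.05

0.05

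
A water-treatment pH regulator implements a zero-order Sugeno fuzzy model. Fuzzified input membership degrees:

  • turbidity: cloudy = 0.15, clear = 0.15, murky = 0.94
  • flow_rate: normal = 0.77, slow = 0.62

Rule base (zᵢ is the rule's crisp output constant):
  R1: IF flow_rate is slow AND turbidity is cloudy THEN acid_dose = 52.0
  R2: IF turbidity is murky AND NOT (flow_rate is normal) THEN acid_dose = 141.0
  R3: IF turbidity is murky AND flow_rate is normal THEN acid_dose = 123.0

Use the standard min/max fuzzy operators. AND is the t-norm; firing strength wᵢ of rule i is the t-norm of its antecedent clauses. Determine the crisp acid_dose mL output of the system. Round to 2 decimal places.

117.34

R1 (z=52.0): slow=0.62, cloudy=0.15; AND[min(a, b)] → w = 0.15
R2 (z=141.0): murky=0.94, ¬normal=1−0.77=0.23; AND[min(a, b)] → w = 0.23
R3 (z=123.0): murky=0.94, normal=0.77; AND[min(a, b)] → w = 0.77
Weighted average = (0.15·52.0 + 0.23·141.0 + 0.77·123.0) / (0.15 + 0.23 + 0.77)
  = 134.9400 / 1.1500 = 117.34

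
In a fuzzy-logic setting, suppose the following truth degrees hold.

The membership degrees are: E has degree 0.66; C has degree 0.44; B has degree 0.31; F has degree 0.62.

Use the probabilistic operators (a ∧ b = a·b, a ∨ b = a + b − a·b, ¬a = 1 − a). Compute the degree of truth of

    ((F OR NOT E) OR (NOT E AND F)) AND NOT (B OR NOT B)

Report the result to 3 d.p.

NOT E = 1 − 0.6600 = 0.3400
F OR NOT E = a + b − a·b on (0.6200, 0.3400) = 0.7492
NOT E = 1 − 0.6600 = 0.3400
NOT E AND F = a·b on (0.3400, 0.6200) = 0.2108
(F OR NOT E) OR (NOT E AND F) = a + b − a·b on (0.7492, 0.2108) = 0.8021
NOT B = 1 − 0.3100 = 0.6900
B OR NOT B = a + b − a·b on (0.3100, 0.6900) = 0.7861
NOT (B OR NOT B) = 1 − 0.7861 = 0.2139
((F OR NOT E) OR (NOT E AND F)) AND NOT (B OR NOT B) = a·b on (0.8021, 0.2139) = 0.1716

0.172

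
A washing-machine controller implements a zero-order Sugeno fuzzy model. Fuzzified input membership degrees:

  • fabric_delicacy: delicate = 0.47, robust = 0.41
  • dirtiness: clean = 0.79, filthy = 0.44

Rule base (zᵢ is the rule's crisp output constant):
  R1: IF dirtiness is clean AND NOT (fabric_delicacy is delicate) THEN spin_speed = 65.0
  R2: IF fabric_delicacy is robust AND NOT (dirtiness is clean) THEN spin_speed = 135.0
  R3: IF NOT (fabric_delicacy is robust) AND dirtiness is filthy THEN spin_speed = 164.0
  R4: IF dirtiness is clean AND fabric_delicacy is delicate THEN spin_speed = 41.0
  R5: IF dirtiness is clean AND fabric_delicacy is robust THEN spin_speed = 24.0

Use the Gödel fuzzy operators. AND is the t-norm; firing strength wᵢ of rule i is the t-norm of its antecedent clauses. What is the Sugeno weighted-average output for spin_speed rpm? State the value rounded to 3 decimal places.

R1 (z=65.0): clean=0.79, ¬delicate=1−0.47=0.53; AND[min(a, b)] → w = 0.53
R2 (z=135.0): robust=0.41, ¬clean=1−0.79=0.21; AND[min(a, b)] → w = 0.21
R3 (z=164.0): ¬robust=1−0.41=0.59, filthy=0.44; AND[min(a, b)] → w = 0.44
R4 (z=41.0): clean=0.79, delicate=0.47; AND[min(a, b)] → w = 0.47
R5 (z=24.0): clean=0.79, robust=0.41; AND[min(a, b)] → w = 0.41
Weighted average = (0.53·65.0 + 0.21·135.0 + 0.44·164.0 + 0.47·41.0 + 0.41·24.0) / (0.53 + 0.21 + 0.44 + 0.47 + 0.41)
  = 164.0700 / 2.0600 = 79.646

79.646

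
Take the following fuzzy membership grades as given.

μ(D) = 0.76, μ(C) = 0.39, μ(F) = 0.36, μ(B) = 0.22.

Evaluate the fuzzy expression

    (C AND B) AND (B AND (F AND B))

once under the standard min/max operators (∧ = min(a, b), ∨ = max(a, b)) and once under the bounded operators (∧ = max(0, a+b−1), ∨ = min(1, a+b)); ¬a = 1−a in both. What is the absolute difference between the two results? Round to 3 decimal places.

Under standard min/max:
  C AND B = min(a, b) on (0.39, 0.22) = 0.22
  F AND B = min(a, b) on (0.36, 0.22) = 0.22
  B AND (F AND B) = min(a, b) on (0.22, 0.22) = 0.22
  (C AND B) AND (B AND (F AND B)) = min(a, b) on (0.22, 0.22) = 0.22
  → value = 0.2200
Under bounded:
  C AND B = max(0, a+b−1) on (0.39, 0.22) = 0.00
  F AND B = max(0, a+b−1) on (0.36, 0.22) = 0.00
  B AND (F AND B) = max(0, a+b−1) on (0.22, 0.00) = 0.00
  (C AND B) AND (B AND (F AND B)) = max(0, a+b−1) on (0.00, 0.00) = 0.00
  → value = 0.0000
|0.2200 − 0.0000| = 0.220

0.220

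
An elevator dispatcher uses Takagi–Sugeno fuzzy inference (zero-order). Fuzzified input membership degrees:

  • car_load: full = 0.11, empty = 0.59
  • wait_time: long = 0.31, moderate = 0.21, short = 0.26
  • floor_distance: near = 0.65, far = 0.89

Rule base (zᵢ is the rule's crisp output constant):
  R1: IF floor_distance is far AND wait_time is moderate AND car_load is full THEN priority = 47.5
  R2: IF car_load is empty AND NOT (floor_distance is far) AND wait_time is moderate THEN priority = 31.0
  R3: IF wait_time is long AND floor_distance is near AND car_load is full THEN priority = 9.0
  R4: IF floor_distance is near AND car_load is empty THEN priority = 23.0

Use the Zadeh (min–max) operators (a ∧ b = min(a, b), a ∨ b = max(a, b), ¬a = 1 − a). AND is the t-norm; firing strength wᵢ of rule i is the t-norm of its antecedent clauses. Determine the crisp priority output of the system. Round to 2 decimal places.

R1 (z=47.5): far=0.89, moderate=0.21, full=0.11; AND[min(a, b)] → w = 0.11
R2 (z=31.0): empty=0.59, ¬far=1−0.89=0.11, moderate=0.21; AND[min(a, b)] → w = 0.11
R3 (z=9.0): long=0.31, near=0.65, full=0.11; AND[min(a, b)] → w = 0.11
R4 (z=23.0): near=0.65, empty=0.59; AND[min(a, b)] → w = 0.59
Weighted average = (0.11·47.5 + 0.11·31.0 + 0.11·9.0 + 0.59·23.0) / (0.11 + 0.11 + 0.11 + 0.59)
  = 23.1950 / 0.9200 = 25.21

25.21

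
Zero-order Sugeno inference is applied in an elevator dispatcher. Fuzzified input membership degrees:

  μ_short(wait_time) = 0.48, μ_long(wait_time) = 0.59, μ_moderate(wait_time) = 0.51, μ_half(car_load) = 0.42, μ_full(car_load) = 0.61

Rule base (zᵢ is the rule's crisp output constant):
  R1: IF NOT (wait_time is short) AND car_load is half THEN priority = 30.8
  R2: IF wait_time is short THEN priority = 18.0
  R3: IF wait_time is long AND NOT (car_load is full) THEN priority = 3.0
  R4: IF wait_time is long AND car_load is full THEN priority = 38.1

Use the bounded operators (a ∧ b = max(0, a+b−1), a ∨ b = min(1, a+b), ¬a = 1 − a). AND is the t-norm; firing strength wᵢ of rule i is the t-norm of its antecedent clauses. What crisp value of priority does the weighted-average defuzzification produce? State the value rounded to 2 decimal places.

R1 (z=30.8): ¬short=1−0.48=0.52, half=0.42; AND[max(0, a+b−1)] → w = 0.00
R2 (z=18.0): short=0.48 → w = 0.48
R3 (z=3.0): long=0.59, ¬full=1−0.61=0.39; AND[max(0, a+b−1)] → w = 0.00
R4 (z=38.1): long=0.59, full=0.61; AND[max(0, a+b−1)] → w = 0.20
Weighted average = (0.00·30.8 + 0.48·18.0 + 0.00·3.0 + 0.20·38.1) / (0.00 + 0.48 + 0.00 + 0.20)
  = 16.2600 / 0.6800 = 23.91

23.91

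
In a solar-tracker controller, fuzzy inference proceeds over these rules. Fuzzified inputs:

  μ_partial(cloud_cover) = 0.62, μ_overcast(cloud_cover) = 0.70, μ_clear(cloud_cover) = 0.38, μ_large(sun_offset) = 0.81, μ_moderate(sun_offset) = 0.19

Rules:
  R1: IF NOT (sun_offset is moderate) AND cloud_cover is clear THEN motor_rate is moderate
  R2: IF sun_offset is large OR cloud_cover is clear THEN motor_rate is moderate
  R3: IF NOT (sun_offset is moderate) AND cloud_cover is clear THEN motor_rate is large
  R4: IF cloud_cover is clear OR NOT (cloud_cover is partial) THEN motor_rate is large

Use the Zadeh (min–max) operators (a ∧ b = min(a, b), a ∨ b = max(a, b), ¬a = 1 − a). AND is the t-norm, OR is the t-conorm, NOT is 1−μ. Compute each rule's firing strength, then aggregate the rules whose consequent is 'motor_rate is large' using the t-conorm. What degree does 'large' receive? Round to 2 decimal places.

R1: ¬moderate=1−0.19=0.81, clear=0.38; AND[min(a, b)] → w = 0.38
R2: large=0.81, clear=0.38; OR[max(a, b)] → w = 0.81
R3: ¬moderate=1−0.19=0.81, clear=0.38; AND[min(a, b)] → w = 0.38
R4: clear=0.38, ¬partial=1−0.62=0.38; OR[max(a, b)] → w = 0.38
Rules with consequent 'large': {R3, R4} → strengths 0.38, 0.38
Aggregate via t-conorm [max(a, b)]: 0.38

0.38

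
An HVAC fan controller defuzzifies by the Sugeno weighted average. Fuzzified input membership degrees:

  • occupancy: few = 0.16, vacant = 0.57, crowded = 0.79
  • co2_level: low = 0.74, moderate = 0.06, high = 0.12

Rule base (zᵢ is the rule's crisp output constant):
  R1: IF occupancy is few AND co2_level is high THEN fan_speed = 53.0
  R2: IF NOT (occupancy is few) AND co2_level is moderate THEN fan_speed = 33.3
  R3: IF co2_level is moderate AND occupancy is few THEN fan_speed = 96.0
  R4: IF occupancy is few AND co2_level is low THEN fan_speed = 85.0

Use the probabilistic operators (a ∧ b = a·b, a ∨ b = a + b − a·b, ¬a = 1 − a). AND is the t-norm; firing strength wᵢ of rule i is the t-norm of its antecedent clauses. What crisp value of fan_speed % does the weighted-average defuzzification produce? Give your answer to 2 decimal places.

69.24

R1 (z=53.0): few=0.16, high=0.12; AND[a·b] → w = 0.0192
R2 (z=33.3): ¬few=1−0.16=0.84, moderate=0.06; AND[a·b] → w = 0.0504
R3 (z=96.0): moderate=0.06, few=0.16; AND[a·b] → w = 0.0096
R4 (z=85.0): few=0.16, low=0.74; AND[a·b] → w = 0.1184
Weighted average = (0.0192·53.0 + 0.0504·33.3 + 0.0096·96.0 + 0.1184·85.0) / (0.0192 + 0.0504 + 0.0096 + 0.1184)
  = 13.6815 / 0.1976 = 69.24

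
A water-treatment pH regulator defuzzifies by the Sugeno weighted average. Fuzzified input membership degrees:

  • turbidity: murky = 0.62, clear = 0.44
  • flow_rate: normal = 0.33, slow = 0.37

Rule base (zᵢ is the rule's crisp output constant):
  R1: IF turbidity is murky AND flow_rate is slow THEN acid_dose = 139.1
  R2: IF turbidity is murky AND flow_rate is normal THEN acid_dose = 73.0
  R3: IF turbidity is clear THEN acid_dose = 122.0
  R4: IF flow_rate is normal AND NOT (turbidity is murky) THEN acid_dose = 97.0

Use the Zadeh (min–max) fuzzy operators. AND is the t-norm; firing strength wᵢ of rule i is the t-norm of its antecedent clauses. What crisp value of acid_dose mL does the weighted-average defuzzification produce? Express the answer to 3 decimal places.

109.692

R1 (z=139.1): murky=0.62, slow=0.37; AND[min(a, b)] → w = 0.37
R2 (z=73.0): murky=0.62, normal=0.33; AND[min(a, b)] → w = 0.33
R3 (z=122.0): clear=0.44 → w = 0.44
R4 (z=97.0): normal=0.33, ¬murky=1−0.62=0.38; AND[min(a, b)] → w = 0.33
Weighted average = (0.37·139.1 + 0.33·73.0 + 0.44·122.0 + 0.33·97.0) / (0.37 + 0.33 + 0.44 + 0.33)
  = 161.2470 / 1.4700 = 109.692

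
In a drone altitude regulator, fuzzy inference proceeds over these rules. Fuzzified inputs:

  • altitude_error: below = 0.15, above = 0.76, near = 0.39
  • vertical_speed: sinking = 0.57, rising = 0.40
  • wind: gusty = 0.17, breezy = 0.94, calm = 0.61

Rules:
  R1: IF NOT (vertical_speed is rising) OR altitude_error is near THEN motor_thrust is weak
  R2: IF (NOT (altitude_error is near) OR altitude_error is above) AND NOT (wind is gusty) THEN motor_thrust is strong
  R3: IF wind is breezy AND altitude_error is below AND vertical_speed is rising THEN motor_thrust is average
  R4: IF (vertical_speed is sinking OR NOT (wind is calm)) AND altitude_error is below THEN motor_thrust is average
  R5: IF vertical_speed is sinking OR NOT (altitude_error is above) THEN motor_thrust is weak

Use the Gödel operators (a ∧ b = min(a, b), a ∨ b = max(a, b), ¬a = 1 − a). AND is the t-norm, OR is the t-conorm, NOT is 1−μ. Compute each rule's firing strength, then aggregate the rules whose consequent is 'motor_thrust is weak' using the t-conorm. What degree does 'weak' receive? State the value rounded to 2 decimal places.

0.60

R1: ¬rising=1−0.40=0.60, near=0.39; OR[max(a, b)] → w = 0.60
R2: (¬near=1−0.39=0.61 OR above=0.76) = 0.76; AND[min(a, b)] with ¬gusty=1−0.17=0.83 → w = 0.76
R3: breezy=0.94, below=0.15, rising=0.40; AND[min(a, b)] → w = 0.15
R4: (sinking=0.57 OR ¬calm=1−0.61=0.39) = 0.57; AND[min(a, b)] with below=0.15 → w = 0.15
R5: sinking=0.57, ¬above=1−0.76=0.24; OR[max(a, b)] → w = 0.57
Rules with consequent 'weak': {R1, R5} → strengths 0.60, 0.57
Aggregate via t-conorm [max(a, b)]: 0.60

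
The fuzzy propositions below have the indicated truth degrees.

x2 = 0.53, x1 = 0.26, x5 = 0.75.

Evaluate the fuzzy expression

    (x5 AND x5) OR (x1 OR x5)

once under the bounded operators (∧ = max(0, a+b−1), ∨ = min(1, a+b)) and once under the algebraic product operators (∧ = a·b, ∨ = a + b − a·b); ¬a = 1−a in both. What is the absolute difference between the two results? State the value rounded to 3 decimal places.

0.081

Under bounded:
  x5 AND x5 = max(0, a+b−1) on (0.75, 0.75) = 0.50
  x1 OR x5 = min(1, a+b) on (0.26, 0.75) = 1.00
  (x5 AND x5) OR (x1 OR x5) = min(1, a+b) on (0.50, 1.00) = 1.00
  → value = 1.0000
Under algebraic product:
  x5 AND x5 = a·b on (0.7500, 0.7500) = 0.5625
  x1 OR x5 = a + b − a·b on (0.2600, 0.7500) = 0.8150
  (x5 AND x5) OR (x1 OR x5) = a + b − a·b on (0.5625, 0.8150) = 0.9191
  → value = 0.9191
|1.0000 − 0.9191| = 0.081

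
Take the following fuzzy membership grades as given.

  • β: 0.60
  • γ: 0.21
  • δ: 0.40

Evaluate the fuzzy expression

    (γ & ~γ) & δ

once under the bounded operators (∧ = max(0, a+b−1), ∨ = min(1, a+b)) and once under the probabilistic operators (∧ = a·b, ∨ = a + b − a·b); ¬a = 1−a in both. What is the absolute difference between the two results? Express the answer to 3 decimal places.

0.066

Under bounded:
  ~γ = 1 − 0.21 = 0.79
  γ & ~γ = max(0, a+b−1) on (0.21, 0.79) = 0.00
  (γ & ~γ) & δ = max(0, a+b−1) on (0.00, 0.40) = 0.00
  → value = 0.0000
Under probabilistic:
  ~γ = 1 − 0.2100 = 0.7900
  γ & ~γ = a·b on (0.2100, 0.7900) = 0.1659
  (γ & ~γ) & δ = a·b on (0.1659, 0.4000) = 0.0664
  → value = 0.0664
|0.0000 − 0.0664| = 0.066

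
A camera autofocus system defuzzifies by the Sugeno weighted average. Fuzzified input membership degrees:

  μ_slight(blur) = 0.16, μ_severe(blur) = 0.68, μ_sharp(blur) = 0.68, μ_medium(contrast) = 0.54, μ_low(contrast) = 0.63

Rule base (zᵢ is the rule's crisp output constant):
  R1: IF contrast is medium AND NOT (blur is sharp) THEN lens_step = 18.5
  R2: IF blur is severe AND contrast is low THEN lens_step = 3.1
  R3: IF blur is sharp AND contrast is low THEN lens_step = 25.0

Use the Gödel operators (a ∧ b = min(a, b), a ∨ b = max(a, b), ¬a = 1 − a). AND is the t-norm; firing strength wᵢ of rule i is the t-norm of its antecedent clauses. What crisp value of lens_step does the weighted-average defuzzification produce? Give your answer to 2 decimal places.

R1 (z=18.5): medium=0.54, ¬sharp=1−0.68=0.32; AND[min(a, b)] → w = 0.32
R2 (z=3.1): severe=0.68, low=0.63; AND[min(a, b)] → w = 0.63
R3 (z=25.0): sharp=0.68, low=0.63; AND[min(a, b)] → w = 0.63
Weighted average = (0.32·18.5 + 0.63·3.1 + 0.63·25.0) / (0.32 + 0.63 + 0.63)
  = 23.6230 / 1.5800 = 14.95

14.95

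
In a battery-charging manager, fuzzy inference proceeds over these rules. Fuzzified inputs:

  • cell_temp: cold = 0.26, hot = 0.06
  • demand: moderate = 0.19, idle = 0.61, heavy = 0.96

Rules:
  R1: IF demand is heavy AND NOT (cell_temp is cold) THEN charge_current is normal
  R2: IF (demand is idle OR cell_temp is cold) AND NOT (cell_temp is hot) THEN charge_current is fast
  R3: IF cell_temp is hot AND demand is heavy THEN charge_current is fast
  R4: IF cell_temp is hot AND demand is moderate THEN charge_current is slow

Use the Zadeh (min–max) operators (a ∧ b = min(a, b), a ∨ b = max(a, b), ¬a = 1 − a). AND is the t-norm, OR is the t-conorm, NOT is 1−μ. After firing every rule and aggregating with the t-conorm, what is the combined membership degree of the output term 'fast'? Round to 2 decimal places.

0.61

R1: heavy=0.96, ¬cold=1−0.26=0.74; AND[min(a, b)] → w = 0.74
R2: (idle=0.61 OR cold=0.26) = 0.61; AND[min(a, b)] with ¬hot=1−0.06=0.94 → w = 0.61
R3: hot=0.06, heavy=0.96; AND[min(a, b)] → w = 0.06
R4: hot=0.06, moderate=0.19; AND[min(a, b)] → w = 0.06
Rules with consequent 'fast': {R2, R3} → strengths 0.61, 0.06
Aggregate via t-conorm [max(a, b)]: 0.61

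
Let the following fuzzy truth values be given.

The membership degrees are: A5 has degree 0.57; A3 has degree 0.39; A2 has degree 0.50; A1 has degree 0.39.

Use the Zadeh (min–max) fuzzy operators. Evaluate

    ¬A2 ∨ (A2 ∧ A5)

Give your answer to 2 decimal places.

0.50

¬A2 = 1 − 0.50 = 0.50
A2 ∧ A5 = min(a, b) on (0.50, 0.57) = 0.50
¬A2 ∨ (A2 ∧ A5) = max(a, b) on (0.50, 0.50) = 0.50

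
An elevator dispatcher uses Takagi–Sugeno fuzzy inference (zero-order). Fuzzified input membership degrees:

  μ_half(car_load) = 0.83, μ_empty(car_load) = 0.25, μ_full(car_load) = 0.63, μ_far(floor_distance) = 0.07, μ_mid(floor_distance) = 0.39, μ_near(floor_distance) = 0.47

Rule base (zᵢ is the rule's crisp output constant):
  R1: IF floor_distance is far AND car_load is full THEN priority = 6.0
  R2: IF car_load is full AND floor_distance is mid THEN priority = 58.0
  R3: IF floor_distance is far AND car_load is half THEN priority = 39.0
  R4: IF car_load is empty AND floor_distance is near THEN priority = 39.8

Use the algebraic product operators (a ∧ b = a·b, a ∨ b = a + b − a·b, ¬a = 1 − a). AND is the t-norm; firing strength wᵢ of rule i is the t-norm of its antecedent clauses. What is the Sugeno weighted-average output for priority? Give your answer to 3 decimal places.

R1 (z=6.0): far=0.07, full=0.63; AND[a·b] → w = 0.0441
R2 (z=58.0): full=0.63, mid=0.39; AND[a·b] → w = 0.2457
R3 (z=39.0): far=0.07, half=0.83; AND[a·b] → w = 0.0581
R4 (z=39.8): empty=0.25, near=0.47; AND[a·b] → w = 0.1175
Weighted average = (0.0441·6.0 + 0.2457·58.0 + 0.0581·39.0 + 0.1175·39.8) / (0.0441 + 0.2457 + 0.0581 + 0.1175)
  = 21.4576 / 0.4654 = 46.106

46.106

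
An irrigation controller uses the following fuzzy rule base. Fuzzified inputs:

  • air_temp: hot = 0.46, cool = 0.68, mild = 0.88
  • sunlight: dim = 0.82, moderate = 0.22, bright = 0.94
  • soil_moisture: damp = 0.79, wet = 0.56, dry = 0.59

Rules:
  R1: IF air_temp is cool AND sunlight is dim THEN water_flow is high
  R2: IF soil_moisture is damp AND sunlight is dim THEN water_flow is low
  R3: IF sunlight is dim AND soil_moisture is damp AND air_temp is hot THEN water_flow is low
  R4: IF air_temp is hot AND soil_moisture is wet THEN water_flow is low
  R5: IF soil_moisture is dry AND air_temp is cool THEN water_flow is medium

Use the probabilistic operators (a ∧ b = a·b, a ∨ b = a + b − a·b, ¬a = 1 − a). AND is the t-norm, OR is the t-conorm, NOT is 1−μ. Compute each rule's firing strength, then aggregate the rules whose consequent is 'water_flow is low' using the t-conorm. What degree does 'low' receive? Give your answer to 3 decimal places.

R1: cool=0.68, dim=0.82; AND[a·b] → w = 0.5576
R2: damp=0.79, dim=0.82; AND[a·b] → w = 0.6478
R3: dim=0.82, damp=0.79, hot=0.46; AND[a·b] → w = 0.2980
R4: hot=0.46, wet=0.56; AND[a·b] → w = 0.2576
R5: dry=0.59, cool=0.68; AND[a·b] → w = 0.4012
Rules with consequent 'low': {R2, R3, R4} → strengths 0.6478, 0.2980, 0.2576
Aggregate via t-conorm [a + b − a·b]: 0.8164

0.816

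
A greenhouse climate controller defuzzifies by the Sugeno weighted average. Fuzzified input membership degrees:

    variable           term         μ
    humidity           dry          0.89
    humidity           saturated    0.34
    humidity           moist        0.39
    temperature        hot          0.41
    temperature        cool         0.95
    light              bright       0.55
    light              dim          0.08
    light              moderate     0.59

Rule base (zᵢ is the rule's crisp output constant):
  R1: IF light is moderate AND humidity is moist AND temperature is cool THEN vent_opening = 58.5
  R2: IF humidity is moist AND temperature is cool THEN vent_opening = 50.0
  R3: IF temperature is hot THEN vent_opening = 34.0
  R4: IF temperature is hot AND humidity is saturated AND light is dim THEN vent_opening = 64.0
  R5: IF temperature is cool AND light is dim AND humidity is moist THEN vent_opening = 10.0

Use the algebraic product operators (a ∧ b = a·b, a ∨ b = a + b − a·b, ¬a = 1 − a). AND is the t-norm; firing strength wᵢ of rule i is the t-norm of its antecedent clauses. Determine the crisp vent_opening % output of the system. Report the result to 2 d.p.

R1 (z=58.5): moderate=0.59, moist=0.39, cool=0.95; AND[a·b] → w = 0.2186
R2 (z=50.0): moist=0.39, cool=0.95; AND[a·b] → w = 0.3705
R3 (z=34.0): hot=0.41 → w = 0.4100
R4 (z=64.0): hot=0.41, saturated=0.34, dim=0.08; AND[a·b] → w = 0.0112
R5 (z=10.0): cool=0.95, dim=0.08, moist=0.39; AND[a·b] → w = 0.0296
Weighted average = (0.2186·58.5 + 0.3705·50.0 + 0.4100·34.0 + 0.0112·64.0 + 0.0296·10.0) / (0.2186 + 0.3705 + 0.4100 + 0.0112 + 0.0296)
  = 46.2629 / 1.0399 = 44.49

44.49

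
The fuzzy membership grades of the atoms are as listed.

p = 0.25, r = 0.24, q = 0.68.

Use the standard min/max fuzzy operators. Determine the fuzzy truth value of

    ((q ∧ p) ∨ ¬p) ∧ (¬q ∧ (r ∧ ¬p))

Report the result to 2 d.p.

0.24

q ∧ p = min(a, b) on (0.68, 0.25) = 0.25
¬p = 1 − 0.25 = 0.75
(q ∧ p) ∨ ¬p = max(a, b) on (0.25, 0.75) = 0.75
¬q = 1 − 0.68 = 0.32
¬p = 1 − 0.25 = 0.75
r ∧ ¬p = min(a, b) on (0.24, 0.75) = 0.24
¬q ∧ (r ∧ ¬p) = min(a, b) on (0.32, 0.24) = 0.24
((q ∧ p) ∨ ¬p) ∧ (¬q ∧ (r ∧ ¬p)) = min(a, b) on (0.75, 0.24) = 0.24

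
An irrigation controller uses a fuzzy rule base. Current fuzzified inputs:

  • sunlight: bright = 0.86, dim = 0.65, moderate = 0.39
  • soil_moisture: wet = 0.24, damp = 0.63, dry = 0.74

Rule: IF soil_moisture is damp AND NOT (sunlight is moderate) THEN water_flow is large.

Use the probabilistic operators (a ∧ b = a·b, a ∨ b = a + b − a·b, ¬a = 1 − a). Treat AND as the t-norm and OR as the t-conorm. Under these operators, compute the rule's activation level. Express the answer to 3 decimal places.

0.384

firing strength: damp=0.63, ¬moderate=1−0.39=0.61; AND[a·b] → w = 0.3843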